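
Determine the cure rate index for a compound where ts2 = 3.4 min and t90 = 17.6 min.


CRI = 100 / (t90 - ts2)
= 100 / (17.6 - 3.4)
= 100 / 14.2
= 7.04 min^-1

7.04 min^-1


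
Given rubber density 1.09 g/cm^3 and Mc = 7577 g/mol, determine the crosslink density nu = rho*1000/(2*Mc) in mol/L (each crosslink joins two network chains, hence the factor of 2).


nu = rho * 1000 / (2 * Mc)
nu = 1.09 * 1000 / (2 * 7577)
nu = 1090.0 / 15154
nu = 0.0719 mol/L

0.0719 mol/L


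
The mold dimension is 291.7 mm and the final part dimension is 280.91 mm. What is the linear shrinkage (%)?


Shrinkage = (mold - part) / mold * 100
= (291.7 - 280.91) / 291.7 * 100
= 10.79 / 291.7 * 100
= 3.7%

3.7%


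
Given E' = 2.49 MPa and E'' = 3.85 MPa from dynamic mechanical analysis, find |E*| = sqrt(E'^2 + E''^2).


|E*| = sqrt(E'^2 + E''^2)
= sqrt(2.49^2 + 3.85^2)
= sqrt(6.2001 + 14.8225)
= 4.585 MPa

4.585 MPa


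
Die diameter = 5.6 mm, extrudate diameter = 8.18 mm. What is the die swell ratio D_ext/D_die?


Die swell ratio = D_extrudate / D_die
= 8.18 / 5.6
= 1.461

Die swell = 1.461


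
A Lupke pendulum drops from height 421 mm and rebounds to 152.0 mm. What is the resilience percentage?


Resilience = h_rebound / h_drop * 100
= 152.0 / 421 * 100
= 36.1%

36.1%


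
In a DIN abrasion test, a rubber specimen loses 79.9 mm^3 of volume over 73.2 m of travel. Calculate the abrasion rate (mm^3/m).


Rate = volume_loss / distance
= 79.9 / 73.2
= 1.092 mm^3/m

1.092 mm^3/m


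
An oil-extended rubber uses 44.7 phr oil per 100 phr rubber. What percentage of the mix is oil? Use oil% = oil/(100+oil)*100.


Oil % = oil / (100 + oil) * 100
= 44.7 / (100 + 44.7) * 100
= 44.7 / 144.7 * 100
= 30.89%

30.89%


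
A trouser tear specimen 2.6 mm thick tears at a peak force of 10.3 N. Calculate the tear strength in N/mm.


Tear strength = force / thickness
= 10.3 / 2.6
= 3.96 N/mm

3.96 N/mm


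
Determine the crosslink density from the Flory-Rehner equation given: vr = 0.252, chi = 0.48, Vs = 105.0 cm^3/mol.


ln(1 - vr) = ln(1 - 0.252) = -0.2904
Numerator = -((-0.2904) + 0.252 + 0.48 * 0.252^2) = 0.0079
Denominator = 105.0 * (0.252^(1/3) - 0.252/2) = 53.0918
nu = 0.0079 / 53.0918 = 1.4824e-04 mol/cm^3

1.4824e-04 mol/cm^3


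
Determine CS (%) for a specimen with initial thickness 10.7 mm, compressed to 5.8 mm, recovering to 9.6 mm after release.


CS = (t0 - recovered) / (t0 - ts) * 100
= (10.7 - 9.6) / (10.7 - 5.8) * 100
= 1.1 / 4.9 * 100
= 22.4%

22.4%


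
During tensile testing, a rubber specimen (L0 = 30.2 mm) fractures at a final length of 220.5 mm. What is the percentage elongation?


Elongation = (Lf - L0) / L0 * 100
= (220.5 - 30.2) / 30.2 * 100
= 190.3 / 30.2 * 100
= 630.1%

630.1%


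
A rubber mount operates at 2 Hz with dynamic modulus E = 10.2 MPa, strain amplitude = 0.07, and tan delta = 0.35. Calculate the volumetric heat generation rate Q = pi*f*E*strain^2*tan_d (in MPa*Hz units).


Q = pi * f * E * strain^2 * tan_d
= pi * 2 * 10.2 * 0.07^2 * 0.35
= pi * 2 * 10.2 * 0.0049 * 0.35
= 0.1099

Q = 0.1099


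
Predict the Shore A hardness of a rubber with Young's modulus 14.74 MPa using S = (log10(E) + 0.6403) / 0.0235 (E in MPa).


log10(E) = 0.0235*S - 0.6403  =>  S = (log10(E) + 0.6403) / 0.0235
log10(14.74) = 1.168497
S = (1.168497 + 0.6403) / 0.0235 = 1.808797 / 0.0235
S = 77.0

Shore A = 77.0


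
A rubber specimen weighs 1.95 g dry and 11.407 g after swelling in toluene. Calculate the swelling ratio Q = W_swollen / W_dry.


Q = W_swollen / W_dry
Q = 11.407 / 1.95
Q = 5.85

Q = 5.85


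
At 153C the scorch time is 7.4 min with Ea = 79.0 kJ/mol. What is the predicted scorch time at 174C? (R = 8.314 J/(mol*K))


Convert temperatures: T1 = 153 + 273.15 = 426.15 K, T2 = 174 + 273.15 = 447.15 K
ts2_new = 7.4 * exp(79000 / 8.314 * (1/447.15 - 1/426.15))
1/T2 - 1/T1 = -1.1021e-04
ts2_new = 2.6 min

2.6 min


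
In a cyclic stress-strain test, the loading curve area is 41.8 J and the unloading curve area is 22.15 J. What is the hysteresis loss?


Hysteresis loss = loading - unloading
= 41.8 - 22.15
= 19.65 J

19.65 J


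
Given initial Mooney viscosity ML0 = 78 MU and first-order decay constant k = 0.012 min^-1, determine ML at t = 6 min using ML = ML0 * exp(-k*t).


ML = ML0 * exp(-k * t)
ML = 78 * exp(-0.012 * 6)
ML = 78 * 0.9305
ML = 72.58 MU

72.58 MU


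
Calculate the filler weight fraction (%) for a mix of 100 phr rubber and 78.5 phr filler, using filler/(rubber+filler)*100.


Filler % = filler / (rubber + filler) * 100
= 78.5 / (100 + 78.5) * 100
= 78.5 / 178.5 * 100
= 43.98%

43.98%


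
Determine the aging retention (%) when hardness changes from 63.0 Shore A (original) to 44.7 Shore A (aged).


Retention = aged / original * 100
= 44.7 / 63.0 * 100
= 71.0%

71.0%


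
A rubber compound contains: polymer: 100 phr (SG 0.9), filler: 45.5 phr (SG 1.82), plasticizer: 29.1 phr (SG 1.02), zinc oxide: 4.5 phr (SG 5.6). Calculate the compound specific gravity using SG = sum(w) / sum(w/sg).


Sum of weights = 179.1
Volume contributions:
  polymer: 100/0.9 = 111.1111
  filler: 45.5/1.82 = 25.0000
  plasticizer: 29.1/1.02 = 28.5294
  zinc oxide: 4.5/5.6 = 0.8036
Sum of volumes = 165.4441
SG = 179.1 / 165.4441 = 1.083

SG = 1.083


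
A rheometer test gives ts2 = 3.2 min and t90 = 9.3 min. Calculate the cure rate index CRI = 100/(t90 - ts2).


CRI = 100 / (t90 - ts2)
= 100 / (9.3 - 3.2)
= 100 / 6.1
= 16.39 min^-1

16.39 min^-1


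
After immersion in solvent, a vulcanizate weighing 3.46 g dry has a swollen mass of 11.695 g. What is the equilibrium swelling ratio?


Q = W_swollen / W_dry
Q = 11.695 / 3.46
Q = 3.38

Q = 3.38


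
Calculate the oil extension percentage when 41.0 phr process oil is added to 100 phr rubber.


Oil % = oil / (100 + oil) * 100
= 41.0 / (100 + 41.0) * 100
= 41.0 / 141.0 * 100
= 29.08%

29.08%


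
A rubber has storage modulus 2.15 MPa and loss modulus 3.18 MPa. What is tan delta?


tan delta = E'' / E'
= 3.18 / 2.15
= 1.4791

tan delta = 1.4791


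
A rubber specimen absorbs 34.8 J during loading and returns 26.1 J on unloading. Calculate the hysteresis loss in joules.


Hysteresis loss = loading - unloading
= 34.8 - 26.1
= 8.7 J

8.7 J


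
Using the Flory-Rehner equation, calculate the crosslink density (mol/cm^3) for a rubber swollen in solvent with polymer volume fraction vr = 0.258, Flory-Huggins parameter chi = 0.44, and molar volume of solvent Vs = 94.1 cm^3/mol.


ln(1 - vr) = ln(1 - 0.258) = -0.2984
Numerator = -((-0.2984) + 0.258 + 0.44 * 0.258^2) = 0.0111
Denominator = 94.1 * (0.258^(1/3) - 0.258/2) = 47.7661
nu = 0.0111 / 47.7661 = 2.3276e-04 mol/cm^3

2.3276e-04 mol/cm^3


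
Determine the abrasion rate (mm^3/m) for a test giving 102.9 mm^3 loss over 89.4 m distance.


Rate = volume_loss / distance
= 102.9 / 89.4
= 1.151 mm^3/m

1.151 mm^3/m


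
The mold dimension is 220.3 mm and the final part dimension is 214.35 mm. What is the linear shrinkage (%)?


Shrinkage = (mold - part) / mold * 100
= (220.3 - 214.35) / 220.3 * 100
= 5.95 / 220.3 * 100
= 2.7%

2.7%


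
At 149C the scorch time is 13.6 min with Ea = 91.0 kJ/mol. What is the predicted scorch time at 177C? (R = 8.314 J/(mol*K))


Convert temperatures: T1 = 149 + 273.15 = 422.15 K, T2 = 177 + 273.15 = 450.15 K
ts2_new = 13.6 * exp(91000 / 8.314 * (1/450.15 - 1/422.15))
1/T2 - 1/T1 = -1.4734e-04
ts2_new = 2.71 min

2.71 min


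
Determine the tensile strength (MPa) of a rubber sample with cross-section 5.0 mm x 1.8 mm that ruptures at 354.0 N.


Area = width * thickness = 5.0 * 1.8 = 9.0 mm^2
TS = force / area = 354.0 / 9.0 = 39.33 MPa

39.33 MPa


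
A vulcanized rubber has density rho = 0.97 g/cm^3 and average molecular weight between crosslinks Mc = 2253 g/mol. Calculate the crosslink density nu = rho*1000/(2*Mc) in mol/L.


nu = rho * 1000 / (2 * Mc)
nu = 0.97 * 1000 / (2 * 2253)
nu = 970.0 / 4506
nu = 0.2153 mol/L

0.2153 mol/L


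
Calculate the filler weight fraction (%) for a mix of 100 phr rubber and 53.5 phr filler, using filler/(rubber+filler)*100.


Filler % = filler / (rubber + filler) * 100
= 53.5 / (100 + 53.5) * 100
= 53.5 / 153.5 * 100
= 34.85%

34.85%


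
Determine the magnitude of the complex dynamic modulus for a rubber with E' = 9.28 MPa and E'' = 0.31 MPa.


|E*| = sqrt(E'^2 + E''^2)
= sqrt(9.28^2 + 0.31^2)
= sqrt(86.1184 + 0.0961)
= 9.285 MPa

9.285 MPa


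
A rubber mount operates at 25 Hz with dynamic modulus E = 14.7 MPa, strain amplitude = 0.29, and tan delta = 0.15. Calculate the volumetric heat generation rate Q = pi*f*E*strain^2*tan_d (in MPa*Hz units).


Q = pi * f * E * strain^2 * tan_d
= pi * 25 * 14.7 * 0.29^2 * 0.15
= pi * 25 * 14.7 * 0.0841 * 0.15
= 14.5645

Q = 14.5645


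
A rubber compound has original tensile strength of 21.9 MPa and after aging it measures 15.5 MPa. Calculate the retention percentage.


Retention = aged / original * 100
= 15.5 / 21.9 * 100
= 70.8%

70.8%


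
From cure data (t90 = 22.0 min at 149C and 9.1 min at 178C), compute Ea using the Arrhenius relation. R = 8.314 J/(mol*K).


T1 = 422.15 K, T2 = 451.15 K
1/T1 - 1/T2 = 1.5227e-04
ln(t1/t2) = ln(22.0/9.1) = 0.8828
Ea = 8.314 * 0.8828 / 1.5227e-04 = 48199.9268 J/mol
Ea = 48.2 kJ/mol

48.2 kJ/mol


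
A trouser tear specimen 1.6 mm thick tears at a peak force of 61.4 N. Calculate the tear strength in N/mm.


Tear strength = force / thickness
= 61.4 / 1.6
= 38.38 N/mm

38.38 N/mm


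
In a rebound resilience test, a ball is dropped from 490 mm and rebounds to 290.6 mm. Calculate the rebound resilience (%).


Resilience = h_rebound / h_drop * 100
= 290.6 / 490 * 100
= 59.3%

59.3%


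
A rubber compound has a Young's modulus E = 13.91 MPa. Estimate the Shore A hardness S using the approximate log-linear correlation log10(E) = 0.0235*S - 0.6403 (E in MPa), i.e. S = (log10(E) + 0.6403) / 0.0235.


log10(E) = 0.0235*S - 0.6403  =>  S = (log10(E) + 0.6403) / 0.0235
log10(13.91) = 1.143327
S = (1.143327 + 0.6403) / 0.0235 = 1.783627 / 0.0235
S = 75.9

Shore A = 75.9


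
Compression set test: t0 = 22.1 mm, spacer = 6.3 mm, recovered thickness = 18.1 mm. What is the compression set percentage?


CS = (t0 - recovered) / (t0 - ts) * 100
= (22.1 - 18.1) / (22.1 - 6.3) * 100
= 4.0 / 15.8 * 100
= 25.3%

25.3%


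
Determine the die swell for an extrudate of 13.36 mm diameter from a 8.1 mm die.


Die swell ratio = D_extrudate / D_die
= 13.36 / 8.1
= 1.649

Die swell = 1.649


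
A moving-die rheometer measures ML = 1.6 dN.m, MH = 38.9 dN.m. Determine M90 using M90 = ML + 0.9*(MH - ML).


M90 = ML + 0.9 * (MH - ML)
M90 = 1.6 + 0.9 * (38.9 - 1.6)
M90 = 1.6 + 0.9 * 37.3
M90 = 35.17 dN.m

35.17 dN.m


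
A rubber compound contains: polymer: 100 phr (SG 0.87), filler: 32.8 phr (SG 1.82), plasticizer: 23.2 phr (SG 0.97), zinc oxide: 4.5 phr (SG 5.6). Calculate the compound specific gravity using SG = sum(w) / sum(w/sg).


Sum of weights = 160.5
Volume contributions:
  polymer: 100/0.87 = 114.9425
  filler: 32.8/1.82 = 18.0220
  plasticizer: 23.2/0.97 = 23.9175
  zinc oxide: 4.5/5.6 = 0.8036
Sum of volumes = 157.6856
SG = 160.5 / 157.6856 = 1.018

SG = 1.018


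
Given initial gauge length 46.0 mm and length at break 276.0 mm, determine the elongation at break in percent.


Elongation = (Lf - L0) / L0 * 100
= (276.0 - 46.0) / 46.0 * 100
= 230.0 / 46.0 * 100
= 500.0%

500.0%


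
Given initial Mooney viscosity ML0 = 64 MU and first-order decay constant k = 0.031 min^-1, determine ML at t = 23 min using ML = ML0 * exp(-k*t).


ML = ML0 * exp(-k * t)
ML = 64 * exp(-0.031 * 23)
ML = 64 * 0.4902
ML = 31.37 MU

31.37 MU


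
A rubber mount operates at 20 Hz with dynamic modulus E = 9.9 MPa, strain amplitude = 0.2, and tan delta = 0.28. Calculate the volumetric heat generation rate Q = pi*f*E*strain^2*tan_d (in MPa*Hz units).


Q = pi * f * E * strain^2 * tan_d
= pi * 20 * 9.9 * 0.2^2 * 0.28
= pi * 20 * 9.9 * 0.0400 * 0.28
= 6.9668

Q = 6.9668


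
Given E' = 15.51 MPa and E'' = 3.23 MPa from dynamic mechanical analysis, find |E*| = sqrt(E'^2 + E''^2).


|E*| = sqrt(E'^2 + E''^2)
= sqrt(15.51^2 + 3.23^2)
= sqrt(240.5601 + 10.4329)
= 15.843 MPa

15.843 MPa


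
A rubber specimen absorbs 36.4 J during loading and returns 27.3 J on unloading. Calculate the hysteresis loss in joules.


Hysteresis loss = loading - unloading
= 36.4 - 27.3
= 9.1 J

9.1 J


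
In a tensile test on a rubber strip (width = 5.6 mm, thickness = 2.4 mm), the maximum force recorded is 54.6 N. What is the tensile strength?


Area = width * thickness = 5.6 * 2.4 = 13.44 mm^2
TS = force / area = 54.6 / 13.44 = 4.06 MPa

4.06 MPa


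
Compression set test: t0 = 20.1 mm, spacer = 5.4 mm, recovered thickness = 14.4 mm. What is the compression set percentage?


CS = (t0 - recovered) / (t0 - ts) * 100
= (20.1 - 14.4) / (20.1 - 5.4) * 100
= 5.7 / 14.7 * 100
= 38.8%

38.8%


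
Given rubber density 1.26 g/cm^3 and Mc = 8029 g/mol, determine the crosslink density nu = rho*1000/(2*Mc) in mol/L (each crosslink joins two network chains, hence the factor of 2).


nu = rho * 1000 / (2 * Mc)
nu = 1.26 * 1000 / (2 * 8029)
nu = 1260.0 / 16058
nu = 0.0785 mol/L

0.0785 mol/L


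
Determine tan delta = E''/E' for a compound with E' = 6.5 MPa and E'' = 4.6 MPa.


tan delta = E'' / E'
= 4.6 / 6.5
= 0.7077

tan delta = 0.7077


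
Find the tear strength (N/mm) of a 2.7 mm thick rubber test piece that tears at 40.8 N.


Tear strength = force / thickness
= 40.8 / 2.7
= 15.11 N/mm

15.11 N/mm


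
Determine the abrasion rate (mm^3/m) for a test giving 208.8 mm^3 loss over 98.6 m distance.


Rate = volume_loss / distance
= 208.8 / 98.6
= 2.118 mm^3/m

2.118 mm^3/m


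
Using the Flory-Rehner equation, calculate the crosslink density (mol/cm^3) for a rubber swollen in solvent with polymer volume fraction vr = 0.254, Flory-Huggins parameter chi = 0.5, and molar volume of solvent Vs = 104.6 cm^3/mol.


ln(1 - vr) = ln(1 - 0.254) = -0.2930
Numerator = -((-0.2930) + 0.254 + 0.5 * 0.254^2) = 0.0068
Denominator = 104.6 * (0.254^(1/3) - 0.254/2) = 52.9592
nu = 0.0068 / 52.9592 = 1.2787e-04 mol/cm^3

1.2787e-04 mol/cm^3


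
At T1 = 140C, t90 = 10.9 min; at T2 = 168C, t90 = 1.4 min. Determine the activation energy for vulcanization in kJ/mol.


T1 = 413.15 K, T2 = 441.15 K
1/T1 - 1/T2 = 1.5363e-04
ln(t1/t2) = ln(10.9/1.4) = 2.0523
Ea = 8.314 * 2.0523 / 1.5363e-04 = 111066.9575 J/mol
Ea = 111.07 kJ/mol

111.07 kJ/mol


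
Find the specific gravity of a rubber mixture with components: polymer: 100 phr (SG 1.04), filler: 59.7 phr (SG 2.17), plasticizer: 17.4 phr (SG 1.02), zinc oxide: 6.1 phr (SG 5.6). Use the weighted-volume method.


Sum of weights = 183.2
Volume contributions:
  polymer: 100/1.04 = 96.1538
  filler: 59.7/2.17 = 27.5115
  plasticizer: 17.4/1.02 = 17.0588
  zinc oxide: 6.1/5.6 = 1.0893
Sum of volumes = 141.8135
SG = 183.2 / 141.8135 = 1.292

SG = 1.292


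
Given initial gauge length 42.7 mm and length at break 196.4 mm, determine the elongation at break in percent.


Elongation = (Lf - L0) / L0 * 100
= (196.4 - 42.7) / 42.7 * 100
= 153.7 / 42.7 * 100
= 360.0%

360.0%


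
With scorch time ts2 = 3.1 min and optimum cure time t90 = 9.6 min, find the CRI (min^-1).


CRI = 100 / (t90 - ts2)
= 100 / (9.6 - 3.1)
= 100 / 6.5
= 15.38 min^-1

15.38 min^-1


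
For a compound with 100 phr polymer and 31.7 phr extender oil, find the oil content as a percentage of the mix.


Oil % = oil / (100 + oil) * 100
= 31.7 / (100 + 31.7) * 100
= 31.7 / 131.7 * 100
= 24.07%

24.07%


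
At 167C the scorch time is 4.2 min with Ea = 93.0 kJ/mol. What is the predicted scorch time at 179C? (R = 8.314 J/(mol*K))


Convert temperatures: T1 = 167 + 273.15 = 440.15 K, T2 = 179 + 273.15 = 452.15 K
ts2_new = 4.2 * exp(93000 / 8.314 * (1/452.15 - 1/440.15))
1/T2 - 1/T1 = -6.0297e-05
ts2_new = 2.14 min

2.14 min


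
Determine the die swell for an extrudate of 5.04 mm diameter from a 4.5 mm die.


Die swell ratio = D_extrudate / D_die
= 5.04 / 4.5
= 1.12

Die swell = 1.12


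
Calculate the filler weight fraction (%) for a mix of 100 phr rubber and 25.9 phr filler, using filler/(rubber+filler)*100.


Filler % = filler / (rubber + filler) * 100
= 25.9 / (100 + 25.9) * 100
= 25.9 / 125.9 * 100
= 20.57%

20.57%


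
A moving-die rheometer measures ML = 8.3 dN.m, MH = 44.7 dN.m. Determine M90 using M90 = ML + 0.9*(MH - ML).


M90 = ML + 0.9 * (MH - ML)
M90 = 8.3 + 0.9 * (44.7 - 8.3)
M90 = 8.3 + 0.9 * 36.4
M90 = 41.06 dN.m

41.06 dN.m


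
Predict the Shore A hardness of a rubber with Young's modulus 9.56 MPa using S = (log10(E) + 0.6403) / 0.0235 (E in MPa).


log10(E) = 0.0235*S - 0.6403  =>  S = (log10(E) + 0.6403) / 0.0235
log10(9.56) = 0.980458
S = (0.980458 + 0.6403) / 0.0235 = 1.620758 / 0.0235
S = 69.0

Shore A = 69.0


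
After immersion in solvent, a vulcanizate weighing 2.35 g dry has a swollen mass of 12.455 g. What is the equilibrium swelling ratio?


Q = W_swollen / W_dry
Q = 12.455 / 2.35
Q = 5.3

Q = 5.3


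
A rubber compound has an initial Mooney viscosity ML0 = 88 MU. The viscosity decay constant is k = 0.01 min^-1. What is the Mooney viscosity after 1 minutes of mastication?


ML = ML0 * exp(-k * t)
ML = 88 * exp(-0.01 * 1)
ML = 88 * 0.9900
ML = 87.12 MU

87.12 MU


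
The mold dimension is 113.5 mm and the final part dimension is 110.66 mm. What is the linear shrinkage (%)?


Shrinkage = (mold - part) / mold * 100
= (113.5 - 110.66) / 113.5 * 100
= 2.84 / 113.5 * 100
= 2.5%

2.5%


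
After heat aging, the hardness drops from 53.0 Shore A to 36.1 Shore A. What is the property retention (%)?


Retention = aged / original * 100
= 36.1 / 53.0 * 100
= 68.1%

68.1%


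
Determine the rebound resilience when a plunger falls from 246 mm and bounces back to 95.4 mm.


Resilience = h_rebound / h_drop * 100
= 95.4 / 246 * 100
= 38.8%

38.8%


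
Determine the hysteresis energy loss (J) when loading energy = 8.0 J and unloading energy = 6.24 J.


Hysteresis loss = loading - unloading
= 8.0 - 6.24
= 1.76 J

1.76 J


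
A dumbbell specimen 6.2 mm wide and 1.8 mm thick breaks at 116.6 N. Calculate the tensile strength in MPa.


Area = width * thickness = 6.2 * 1.8 = 11.16 mm^2
TS = force / area = 116.6 / 11.16 = 10.45 MPa

10.45 MPa


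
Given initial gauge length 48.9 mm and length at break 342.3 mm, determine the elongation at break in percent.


Elongation = (Lf - L0) / L0 * 100
= (342.3 - 48.9) / 48.9 * 100
= 293.4 / 48.9 * 100
= 600.0%

600.0%


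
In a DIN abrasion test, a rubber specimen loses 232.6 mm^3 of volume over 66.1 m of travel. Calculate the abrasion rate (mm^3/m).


Rate = volume_loss / distance
= 232.6 / 66.1
= 3.519 mm^3/m

3.519 mm^3/m


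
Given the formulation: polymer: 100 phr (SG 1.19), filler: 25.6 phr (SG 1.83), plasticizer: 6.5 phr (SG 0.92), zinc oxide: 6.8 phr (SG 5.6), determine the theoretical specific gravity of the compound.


Sum of weights = 138.9
Volume contributions:
  polymer: 100/1.19 = 84.0336
  filler: 25.6/1.83 = 13.9891
  plasticizer: 6.5/0.92 = 7.0652
  zinc oxide: 6.8/5.6 = 1.2143
Sum of volumes = 106.3022
SG = 138.9 / 106.3022 = 1.307

SG = 1.307


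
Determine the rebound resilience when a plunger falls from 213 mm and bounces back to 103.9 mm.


Resilience = h_rebound / h_drop * 100
= 103.9 / 213 * 100
= 48.8%

48.8%


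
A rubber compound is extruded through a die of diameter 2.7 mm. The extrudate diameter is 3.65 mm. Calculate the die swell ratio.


Die swell ratio = D_extrudate / D_die
= 3.65 / 2.7
= 1.352

Die swell = 1.352


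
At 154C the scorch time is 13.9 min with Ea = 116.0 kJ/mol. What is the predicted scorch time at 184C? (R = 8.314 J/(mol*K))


Convert temperatures: T1 = 154 + 273.15 = 427.15 K, T2 = 184 + 273.15 = 457.15 K
ts2_new = 13.9 * exp(116000 / 8.314 * (1/457.15 - 1/427.15))
1/T2 - 1/T1 = -1.5363e-04
ts2_new = 1.63 min

1.63 min


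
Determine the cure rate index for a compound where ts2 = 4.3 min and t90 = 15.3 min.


CRI = 100 / (t90 - ts2)
= 100 / (15.3 - 4.3)
= 100 / 11.0
= 9.09 min^-1

9.09 min^-1


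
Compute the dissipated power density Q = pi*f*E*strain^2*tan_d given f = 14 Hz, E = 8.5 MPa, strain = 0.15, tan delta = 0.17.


Q = pi * f * E * strain^2 * tan_d
= pi * 14 * 8.5 * 0.15^2 * 0.17
= pi * 14 * 8.5 * 0.0225 * 0.17
= 1.4300

Q = 1.4300


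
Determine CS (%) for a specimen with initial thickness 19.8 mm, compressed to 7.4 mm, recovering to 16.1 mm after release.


CS = (t0 - recovered) / (t0 - ts) * 100
= (19.8 - 16.1) / (19.8 - 7.4) * 100
= 3.7 / 12.4 * 100
= 29.8%

29.8%


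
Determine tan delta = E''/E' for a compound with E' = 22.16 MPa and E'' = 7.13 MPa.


tan delta = E'' / E'
= 7.13 / 22.16
= 0.3218

tan delta = 0.3218


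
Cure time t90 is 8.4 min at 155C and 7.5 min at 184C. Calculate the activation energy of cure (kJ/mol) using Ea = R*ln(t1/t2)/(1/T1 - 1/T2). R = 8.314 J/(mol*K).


T1 = 428.15 K, T2 = 457.15 K
1/T1 - 1/T2 = 1.4816e-04
ln(t1/t2) = ln(8.4/7.5) = 0.1133
Ea = 8.314 * 0.1133 / 1.4816e-04 = 6359.2595 J/mol
Ea = 6.36 kJ/mol

6.36 kJ/mol


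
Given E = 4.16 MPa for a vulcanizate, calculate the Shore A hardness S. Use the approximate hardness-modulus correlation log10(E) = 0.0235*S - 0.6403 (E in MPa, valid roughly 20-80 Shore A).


log10(E) = 0.0235*S - 0.6403  =>  S = (log10(E) + 0.6403) / 0.0235
log10(4.16) = 0.619093
S = (0.619093 + 0.6403) / 0.0235 = 1.259393 / 0.0235
S = 53.6

Shore A = 53.6


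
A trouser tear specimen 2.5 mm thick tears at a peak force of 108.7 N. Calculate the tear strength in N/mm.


Tear strength = force / thickness
= 108.7 / 2.5
= 43.48 N/mm

43.48 N/mm


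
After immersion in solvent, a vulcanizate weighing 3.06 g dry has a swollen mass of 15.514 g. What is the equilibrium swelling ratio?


Q = W_swollen / W_dry
Q = 15.514 / 3.06
Q = 5.07

Q = 5.07


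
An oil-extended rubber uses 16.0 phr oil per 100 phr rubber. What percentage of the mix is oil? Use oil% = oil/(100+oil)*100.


Oil % = oil / (100 + oil) * 100
= 16.0 / (100 + 16.0) * 100
= 16.0 / 116.0 * 100
= 13.79%

13.79%


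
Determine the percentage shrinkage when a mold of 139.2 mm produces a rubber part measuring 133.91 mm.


Shrinkage = (mold - part) / mold * 100
= (139.2 - 133.91) / 139.2 * 100
= 5.29 / 139.2 * 100
= 3.8%

3.8%


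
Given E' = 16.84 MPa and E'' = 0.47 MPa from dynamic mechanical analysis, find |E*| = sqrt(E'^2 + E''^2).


|E*| = sqrt(E'^2 + E''^2)
= sqrt(16.84^2 + 0.47^2)
= sqrt(283.5856 + 0.2209)
= 16.847 MPa

16.847 MPa


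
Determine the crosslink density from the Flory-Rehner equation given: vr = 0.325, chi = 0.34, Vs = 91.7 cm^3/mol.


ln(1 - vr) = ln(1 - 0.325) = -0.3930
Numerator = -((-0.3930) + 0.325 + 0.34 * 0.325^2) = 0.0321
Denominator = 91.7 * (0.325^(1/3) - 0.325/2) = 48.1457
nu = 0.0321 / 48.1457 = 6.6735e-04 mol/cm^3

6.6735e-04 mol/cm^3


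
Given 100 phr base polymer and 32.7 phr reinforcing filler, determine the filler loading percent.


Filler % = filler / (rubber + filler) * 100
= 32.7 / (100 + 32.7) * 100
= 32.7 / 132.7 * 100
= 24.64%

24.64%


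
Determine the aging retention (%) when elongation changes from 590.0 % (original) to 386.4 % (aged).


Retention = aged / original * 100
= 386.4 / 590.0 * 100
= 65.5%

65.5%


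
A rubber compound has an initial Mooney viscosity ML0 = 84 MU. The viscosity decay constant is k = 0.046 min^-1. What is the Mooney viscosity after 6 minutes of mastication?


ML = ML0 * exp(-k * t)
ML = 84 * exp(-0.046 * 6)
ML = 84 * 0.7588
ML = 63.74 MU

63.74 MU


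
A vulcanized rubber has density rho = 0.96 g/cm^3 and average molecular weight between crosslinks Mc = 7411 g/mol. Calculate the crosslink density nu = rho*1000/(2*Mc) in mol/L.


nu = rho * 1000 / (2 * Mc)
nu = 0.96 * 1000 / (2 * 7411)
nu = 960.0 / 14822
nu = 0.0648 mol/L

0.0648 mol/L


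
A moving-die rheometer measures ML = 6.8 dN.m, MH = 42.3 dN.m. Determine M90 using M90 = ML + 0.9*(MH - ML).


M90 = ML + 0.9 * (MH - ML)
M90 = 6.8 + 0.9 * (42.3 - 6.8)
M90 = 6.8 + 0.9 * 35.5
M90 = 38.75 dN.m

38.75 dN.m


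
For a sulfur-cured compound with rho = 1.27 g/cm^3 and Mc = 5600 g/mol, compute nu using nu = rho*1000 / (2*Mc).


nu = rho * 1000 / (2 * Mc)
nu = 1.27 * 1000 / (2 * 5600)
nu = 1270.0 / 11200
nu = 0.1134 mol/L

0.1134 mol/L


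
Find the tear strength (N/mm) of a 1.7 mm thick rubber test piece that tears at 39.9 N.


Tear strength = force / thickness
= 39.9 / 1.7
= 23.47 N/mm

23.47 N/mm


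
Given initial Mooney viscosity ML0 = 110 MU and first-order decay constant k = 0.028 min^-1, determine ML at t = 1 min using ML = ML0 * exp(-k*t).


ML = ML0 * exp(-k * t)
ML = 110 * exp(-0.028 * 1)
ML = 110 * 0.9724
ML = 106.96 MU

106.96 MU


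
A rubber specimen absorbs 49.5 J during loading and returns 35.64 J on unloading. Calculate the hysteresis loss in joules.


Hysteresis loss = loading - unloading
= 49.5 - 35.64
= 13.86 J

13.86 J


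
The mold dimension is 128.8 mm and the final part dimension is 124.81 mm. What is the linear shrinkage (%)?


Shrinkage = (mold - part) / mold * 100
= (128.8 - 124.81) / 128.8 * 100
= 3.99 / 128.8 * 100
= 3.1%

3.1%


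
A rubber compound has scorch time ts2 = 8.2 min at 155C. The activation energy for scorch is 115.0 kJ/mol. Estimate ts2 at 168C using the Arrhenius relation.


Convert temperatures: T1 = 155 + 273.15 = 428.15 K, T2 = 168 + 273.15 = 441.15 K
ts2_new = 8.2 * exp(115000 / 8.314 * (1/441.15 - 1/428.15))
1/T2 - 1/T1 = -6.8827e-05
ts2_new = 3.16 min

3.16 min


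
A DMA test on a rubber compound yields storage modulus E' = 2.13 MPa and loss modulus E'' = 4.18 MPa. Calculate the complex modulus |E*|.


|E*| = sqrt(E'^2 + E''^2)
= sqrt(2.13^2 + 4.18^2)
= sqrt(4.5369 + 17.4724)
= 4.691 MPa

4.691 MPa


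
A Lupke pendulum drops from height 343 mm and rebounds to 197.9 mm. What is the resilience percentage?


Resilience = h_rebound / h_drop * 100
= 197.9 / 343 * 100
= 57.7%

57.7%


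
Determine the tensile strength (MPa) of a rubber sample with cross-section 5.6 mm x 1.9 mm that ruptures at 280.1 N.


Area = width * thickness = 5.6 * 1.9 = 10.64 mm^2
TS = force / area = 280.1 / 10.64 = 26.33 MPa

26.33 MPa


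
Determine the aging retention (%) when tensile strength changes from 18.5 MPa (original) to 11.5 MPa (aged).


Retention = aged / original * 100
= 11.5 / 18.5 * 100
= 62.2%

62.2%


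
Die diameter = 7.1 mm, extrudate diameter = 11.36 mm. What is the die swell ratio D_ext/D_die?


Die swell ratio = D_extrudate / D_die
= 11.36 / 7.1
= 1.6

Die swell = 1.6


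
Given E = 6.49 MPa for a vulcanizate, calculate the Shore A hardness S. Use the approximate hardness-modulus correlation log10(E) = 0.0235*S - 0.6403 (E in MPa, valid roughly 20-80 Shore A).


log10(E) = 0.0235*S - 0.6403  =>  S = (log10(E) + 0.6403) / 0.0235
log10(6.49) = 0.812245
S = (0.812245 + 0.6403) / 0.0235 = 1.452545 / 0.0235
S = 61.8

Shore A = 61.8


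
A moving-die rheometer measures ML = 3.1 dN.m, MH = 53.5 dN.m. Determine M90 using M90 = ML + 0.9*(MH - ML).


M90 = ML + 0.9 * (MH - ML)
M90 = 3.1 + 0.9 * (53.5 - 3.1)
M90 = 3.1 + 0.9 * 50.4
M90 = 48.46 dN.m

48.46 dN.m


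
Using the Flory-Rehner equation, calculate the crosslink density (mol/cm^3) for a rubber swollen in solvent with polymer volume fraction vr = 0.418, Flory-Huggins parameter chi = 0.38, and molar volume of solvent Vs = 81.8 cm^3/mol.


ln(1 - vr) = ln(1 - 0.418) = -0.5413
Numerator = -((-0.5413) + 0.418 + 0.38 * 0.418^2) = 0.0569
Denominator = 81.8 * (0.418^(1/3) - 0.418/2) = 44.0654
nu = 0.0569 / 44.0654 = 0.0013 mol/cm^3

0.0013 mol/cm^3


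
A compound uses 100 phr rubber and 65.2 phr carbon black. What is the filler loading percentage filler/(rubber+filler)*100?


Filler % = filler / (rubber + filler) * 100
= 65.2 / (100 + 65.2) * 100
= 65.2 / 165.2 * 100
= 39.47%

39.47%


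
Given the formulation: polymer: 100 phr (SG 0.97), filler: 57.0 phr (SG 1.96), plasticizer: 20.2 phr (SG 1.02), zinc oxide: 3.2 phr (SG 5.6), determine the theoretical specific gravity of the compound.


Sum of weights = 180.4
Volume contributions:
  polymer: 100/0.97 = 103.0928
  filler: 57.0/1.96 = 29.0816
  plasticizer: 20.2/1.02 = 19.8039
  zinc oxide: 3.2/5.6 = 0.5714
Sum of volumes = 152.5498
SG = 180.4 / 152.5498 = 1.183

SG = 1.183


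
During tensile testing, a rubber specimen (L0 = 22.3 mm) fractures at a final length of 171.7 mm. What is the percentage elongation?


Elongation = (Lf - L0) / L0 * 100
= (171.7 - 22.3) / 22.3 * 100
= 149.4 / 22.3 * 100
= 670.0%

670.0%


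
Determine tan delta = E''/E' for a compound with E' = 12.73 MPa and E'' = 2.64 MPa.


tan delta = E'' / E'
= 2.64 / 12.73
= 0.2074

tan delta = 0.2074


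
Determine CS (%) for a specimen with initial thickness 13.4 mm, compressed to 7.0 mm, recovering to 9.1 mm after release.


CS = (t0 - recovered) / (t0 - ts) * 100
= (13.4 - 9.1) / (13.4 - 7.0) * 100
= 4.3 / 6.4 * 100
= 67.2%

67.2%


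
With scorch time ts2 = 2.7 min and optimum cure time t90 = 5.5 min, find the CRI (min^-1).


CRI = 100 / (t90 - ts2)
= 100 / (5.5 - 2.7)
= 100 / 2.8
= 35.71 min^-1

35.71 min^-1


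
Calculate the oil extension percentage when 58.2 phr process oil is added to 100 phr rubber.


Oil % = oil / (100 + oil) * 100
= 58.2 / (100 + 58.2) * 100
= 58.2 / 158.2 * 100
= 36.79%

36.79%


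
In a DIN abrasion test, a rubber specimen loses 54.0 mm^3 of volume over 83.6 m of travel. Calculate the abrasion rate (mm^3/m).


Rate = volume_loss / distance
= 54.0 / 83.6
= 0.646 mm^3/m

0.646 mm^3/m


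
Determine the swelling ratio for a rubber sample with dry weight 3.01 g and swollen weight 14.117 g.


Q = W_swollen / W_dry
Q = 14.117 / 3.01
Q = 4.69

Q = 4.69


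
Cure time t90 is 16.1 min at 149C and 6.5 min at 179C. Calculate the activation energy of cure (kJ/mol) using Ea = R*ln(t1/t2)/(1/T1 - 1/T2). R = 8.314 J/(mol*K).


T1 = 422.15 K, T2 = 452.15 K
1/T1 - 1/T2 = 1.5717e-04
ln(t1/t2) = ln(16.1/6.5) = 0.9070
Ea = 8.314 * 0.9070 / 1.5717e-04 = 47979.2624 J/mol
Ea = 47.98 kJ/mol

47.98 kJ/mol


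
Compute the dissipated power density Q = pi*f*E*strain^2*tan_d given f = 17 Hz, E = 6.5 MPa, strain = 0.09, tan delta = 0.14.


Q = pi * f * E * strain^2 * tan_d
= pi * 17 * 6.5 * 0.09^2 * 0.14
= pi * 17 * 6.5 * 0.0081 * 0.14
= 0.3937

Q = 0.3937


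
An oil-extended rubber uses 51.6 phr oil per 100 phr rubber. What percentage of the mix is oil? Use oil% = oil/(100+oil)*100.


Oil % = oil / (100 + oil) * 100
= 51.6 / (100 + 51.6) * 100
= 51.6 / 151.6 * 100
= 34.04%

34.04%


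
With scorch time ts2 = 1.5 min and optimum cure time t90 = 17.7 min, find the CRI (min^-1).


CRI = 100 / (t90 - ts2)
= 100 / (17.7 - 1.5)
= 100 / 16.2
= 6.17 min^-1

6.17 min^-1


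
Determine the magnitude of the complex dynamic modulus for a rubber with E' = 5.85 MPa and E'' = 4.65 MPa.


|E*| = sqrt(E'^2 + E''^2)
= sqrt(5.85^2 + 4.65^2)
= sqrt(34.2225 + 21.6225)
= 7.473 MPa

7.473 MPa


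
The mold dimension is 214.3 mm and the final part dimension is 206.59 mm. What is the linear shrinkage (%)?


Shrinkage = (mold - part) / mold * 100
= (214.3 - 206.59) / 214.3 * 100
= 7.71 / 214.3 * 100
= 3.6%

3.6%


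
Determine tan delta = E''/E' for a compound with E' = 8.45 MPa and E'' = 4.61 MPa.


tan delta = E'' / E'
= 4.61 / 8.45
= 0.5456

tan delta = 0.5456


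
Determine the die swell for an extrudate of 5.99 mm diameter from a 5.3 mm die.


Die swell ratio = D_extrudate / D_die
= 5.99 / 5.3
= 1.13

Die swell = 1.13


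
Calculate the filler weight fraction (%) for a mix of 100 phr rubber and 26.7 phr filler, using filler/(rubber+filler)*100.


Filler % = filler / (rubber + filler) * 100
= 26.7 / (100 + 26.7) * 100
= 26.7 / 126.7 * 100
= 21.07%

21.07%


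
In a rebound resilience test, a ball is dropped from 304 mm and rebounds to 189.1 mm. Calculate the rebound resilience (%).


Resilience = h_rebound / h_drop * 100
= 189.1 / 304 * 100
= 62.2%

62.2%


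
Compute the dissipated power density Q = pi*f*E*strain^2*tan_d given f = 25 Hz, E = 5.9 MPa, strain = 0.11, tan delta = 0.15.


Q = pi * f * E * strain^2 * tan_d
= pi * 25 * 5.9 * 0.11^2 * 0.15
= pi * 25 * 5.9 * 0.0121 * 0.15
= 0.8410

Q = 0.8410


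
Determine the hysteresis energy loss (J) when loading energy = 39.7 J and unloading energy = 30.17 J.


Hysteresis loss = loading - unloading
= 39.7 - 30.17
= 9.53 J

9.53 J


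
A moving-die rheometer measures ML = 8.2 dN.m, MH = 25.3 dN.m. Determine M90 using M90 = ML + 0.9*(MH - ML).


M90 = ML + 0.9 * (MH - ML)
M90 = 8.2 + 0.9 * (25.3 - 8.2)
M90 = 8.2 + 0.9 * 17.1
M90 = 23.59 dN.m

23.59 dN.m


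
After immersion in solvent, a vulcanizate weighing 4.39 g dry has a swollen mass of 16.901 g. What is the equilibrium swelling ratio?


Q = W_swollen / W_dry
Q = 16.901 / 4.39
Q = 3.85

Q = 3.85


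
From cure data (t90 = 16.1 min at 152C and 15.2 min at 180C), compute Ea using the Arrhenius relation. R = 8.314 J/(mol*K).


T1 = 425.15 K, T2 = 453.15 K
1/T1 - 1/T2 = 1.4534e-04
ln(t1/t2) = ln(16.1/15.2) = 0.0575
Ea = 8.314 * 0.0575 / 1.4534e-04 = 3290.6679 J/mol
Ea = 3.29 kJ/mol

3.29 kJ/mol


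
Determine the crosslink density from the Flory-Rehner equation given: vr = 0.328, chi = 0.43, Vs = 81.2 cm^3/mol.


ln(1 - vr) = ln(1 - 0.328) = -0.3975
Numerator = -((-0.3975) + 0.328 + 0.43 * 0.328^2) = 0.0232
Denominator = 81.2 * (0.328^(1/3) - 0.328/2) = 42.6822
nu = 0.0232 / 42.6822 = 5.4439e-04 mol/cm^3

5.4439e-04 mol/cm^3


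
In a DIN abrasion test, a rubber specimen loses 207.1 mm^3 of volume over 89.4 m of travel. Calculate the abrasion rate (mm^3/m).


Rate = volume_loss / distance
= 207.1 / 89.4
= 2.317 mm^3/m

2.317 mm^3/m


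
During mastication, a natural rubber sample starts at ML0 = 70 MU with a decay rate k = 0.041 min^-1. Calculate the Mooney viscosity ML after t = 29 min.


ML = ML0 * exp(-k * t)
ML = 70 * exp(-0.041 * 29)
ML = 70 * 0.3045
ML = 21.32 MU

21.32 MU


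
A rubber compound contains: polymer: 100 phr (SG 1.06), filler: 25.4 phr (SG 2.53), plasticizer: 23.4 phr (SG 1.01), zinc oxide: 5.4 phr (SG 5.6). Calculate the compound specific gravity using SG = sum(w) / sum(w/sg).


Sum of weights = 154.2
Volume contributions:
  polymer: 100/1.06 = 94.3396
  filler: 25.4/2.53 = 10.0395
  plasticizer: 23.4/1.01 = 23.1683
  zinc oxide: 5.4/5.6 = 0.9643
Sum of volumes = 128.5118
SG = 154.2 / 128.5118 = 1.2

SG = 1.2


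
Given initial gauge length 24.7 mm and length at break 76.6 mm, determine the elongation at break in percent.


Elongation = (Lf - L0) / L0 * 100
= (76.6 - 24.7) / 24.7 * 100
= 51.9 / 24.7 * 100
= 210.1%

210.1%


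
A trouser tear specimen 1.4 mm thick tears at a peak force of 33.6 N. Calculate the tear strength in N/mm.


Tear strength = force / thickness
= 33.6 / 1.4
= 24.0 N/mm

24.0 N/mm


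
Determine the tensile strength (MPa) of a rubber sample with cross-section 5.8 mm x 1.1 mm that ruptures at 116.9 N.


Area = width * thickness = 5.8 * 1.1 = 6.38 mm^2
TS = force / area = 116.9 / 6.38 = 18.32 MPa

18.32 MPa


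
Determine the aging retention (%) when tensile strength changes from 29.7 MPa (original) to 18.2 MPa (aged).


Retention = aged / original * 100
= 18.2 / 29.7 * 100
= 61.3%

61.3%


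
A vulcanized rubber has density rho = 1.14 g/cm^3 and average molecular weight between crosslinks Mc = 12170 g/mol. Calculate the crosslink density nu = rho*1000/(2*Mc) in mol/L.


nu = rho * 1000 / (2 * Mc)
nu = 1.14 * 1000 / (2 * 12170)
nu = 1140.0 / 24340
nu = 0.0468 mol/L

0.0468 mol/L


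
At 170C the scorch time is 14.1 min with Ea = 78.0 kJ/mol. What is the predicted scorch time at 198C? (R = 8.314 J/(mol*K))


Convert temperatures: T1 = 170 + 273.15 = 443.15 K, T2 = 198 + 273.15 = 471.15 K
ts2_new = 14.1 * exp(78000 / 8.314 * (1/471.15 - 1/443.15))
1/T2 - 1/T1 = -1.3411e-04
ts2_new = 4.01 min

4.01 min


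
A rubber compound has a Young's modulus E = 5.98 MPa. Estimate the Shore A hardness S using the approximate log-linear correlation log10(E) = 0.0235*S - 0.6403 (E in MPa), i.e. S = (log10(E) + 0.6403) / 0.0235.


log10(E) = 0.0235*S - 0.6403  =>  S = (log10(E) + 0.6403) / 0.0235
log10(5.98) = 0.776701
S = (0.776701 + 0.6403) / 0.0235 = 1.417001 / 0.0235
S = 60.3

Shore A = 60.3


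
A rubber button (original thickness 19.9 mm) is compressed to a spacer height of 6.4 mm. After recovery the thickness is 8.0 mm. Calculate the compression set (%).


CS = (t0 - recovered) / (t0 - ts) * 100
= (19.9 - 8.0) / (19.9 - 6.4) * 100
= 11.9 / 13.5 * 100
= 88.1%

88.1%


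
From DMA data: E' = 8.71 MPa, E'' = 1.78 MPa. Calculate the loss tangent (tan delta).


tan delta = E'' / E'
= 1.78 / 8.71
= 0.2044

tan delta = 0.2044


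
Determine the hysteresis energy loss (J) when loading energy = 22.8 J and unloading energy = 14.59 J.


Hysteresis loss = loading - unloading
= 22.8 - 14.59
= 8.21 J

8.21 J


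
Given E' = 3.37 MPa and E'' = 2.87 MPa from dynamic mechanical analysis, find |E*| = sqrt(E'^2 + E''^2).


|E*| = sqrt(E'^2 + E''^2)
= sqrt(3.37^2 + 2.87^2)
= sqrt(11.3569 + 8.2369)
= 4.426 MPa

4.426 MPa


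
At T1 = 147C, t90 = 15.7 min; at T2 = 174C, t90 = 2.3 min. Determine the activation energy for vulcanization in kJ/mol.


T1 = 420.15 K, T2 = 447.15 K
1/T1 - 1/T2 = 1.4372e-04
ln(t1/t2) = ln(15.7/2.3) = 1.9208
Ea = 8.314 * 1.9208 / 1.4372e-04 = 111115.6063 J/mol
Ea = 111.12 kJ/mol

111.12 kJ/mol


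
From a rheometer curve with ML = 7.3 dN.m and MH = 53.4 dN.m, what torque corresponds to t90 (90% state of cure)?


M90 = ML + 0.9 * (MH - ML)
M90 = 7.3 + 0.9 * (53.4 - 7.3)
M90 = 7.3 + 0.9 * 46.1
M90 = 48.79 dN.m

48.79 dN.m


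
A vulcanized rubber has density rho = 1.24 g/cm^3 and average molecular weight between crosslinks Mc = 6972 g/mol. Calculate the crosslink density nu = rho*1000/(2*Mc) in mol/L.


nu = rho * 1000 / (2 * Mc)
nu = 1.24 * 1000 / (2 * 6972)
nu = 1240.0 / 13944
nu = 0.0889 mol/L

0.0889 mol/L


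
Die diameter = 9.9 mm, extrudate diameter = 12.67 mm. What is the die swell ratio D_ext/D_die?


Die swell ratio = D_extrudate / D_die
= 12.67 / 9.9
= 1.28

Die swell = 1.28


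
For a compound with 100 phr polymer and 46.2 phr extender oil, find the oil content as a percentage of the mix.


Oil % = oil / (100 + oil) * 100
= 46.2 / (100 + 46.2) * 100
= 46.2 / 146.2 * 100
= 31.6%

31.6%


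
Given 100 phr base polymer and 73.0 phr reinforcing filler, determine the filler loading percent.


Filler % = filler / (rubber + filler) * 100
= 73.0 / (100 + 73.0) * 100
= 73.0 / 173.0 * 100
= 42.2%

42.2%


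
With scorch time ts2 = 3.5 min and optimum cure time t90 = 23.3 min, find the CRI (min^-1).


CRI = 100 / (t90 - ts2)
= 100 / (23.3 - 3.5)
= 100 / 19.8
= 5.05 min^-1

5.05 min^-1


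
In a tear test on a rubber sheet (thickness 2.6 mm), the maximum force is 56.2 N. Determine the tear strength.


Tear strength = force / thickness
= 56.2 / 2.6
= 21.62 N/mm

21.62 N/mm


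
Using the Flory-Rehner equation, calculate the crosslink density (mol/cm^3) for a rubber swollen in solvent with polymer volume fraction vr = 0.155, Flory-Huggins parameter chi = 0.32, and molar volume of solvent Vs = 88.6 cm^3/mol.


ln(1 - vr) = ln(1 - 0.155) = -0.1684
Numerator = -((-0.1684) + 0.155 + 0.32 * 0.155^2) = 0.0057
Denominator = 88.6 * (0.155^(1/3) - 0.155/2) = 40.7266
nu = 0.0057 / 40.7266 = 1.4071e-04 mol/cm^3

1.4071e-04 mol/cm^3


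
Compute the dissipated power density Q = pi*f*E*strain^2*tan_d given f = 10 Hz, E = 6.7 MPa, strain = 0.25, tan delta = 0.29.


Q = pi * f * E * strain^2 * tan_d
= pi * 10 * 6.7 * 0.25^2 * 0.29
= pi * 10 * 6.7 * 0.0625 * 0.29
= 3.8151

Q = 3.8151
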